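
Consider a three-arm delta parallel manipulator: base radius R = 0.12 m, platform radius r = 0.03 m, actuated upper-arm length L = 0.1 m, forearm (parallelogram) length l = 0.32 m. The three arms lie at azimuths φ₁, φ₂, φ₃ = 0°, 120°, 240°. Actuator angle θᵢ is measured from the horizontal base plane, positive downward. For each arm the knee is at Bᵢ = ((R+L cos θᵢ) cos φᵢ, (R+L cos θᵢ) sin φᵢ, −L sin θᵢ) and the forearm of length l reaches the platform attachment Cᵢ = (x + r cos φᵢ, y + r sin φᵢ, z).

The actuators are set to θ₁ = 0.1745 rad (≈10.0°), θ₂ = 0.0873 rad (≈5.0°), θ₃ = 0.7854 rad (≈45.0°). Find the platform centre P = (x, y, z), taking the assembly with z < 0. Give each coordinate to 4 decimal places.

(0.0307, 0.0687, -0.2872)

arm 1 at φ=0.0°: ρ1 = 0.1885;  S1 = (0.1885, 0.0000, -0.0174)
S2 = (0.1896·cos120.0°, 0.1896·sin120.0°, -0.0087) = (-0.0948, 0.1642, -0.0087)
φ3=240.0°: virtual centre (-0.0804, -0.1392, -0.0707), radius l
|S₂|²−|S₁|² = 0.0002;  |S₃|²−|S₁|² = -0.0050
[-0.5666 0.3284 0.0173]·P = 0.0002;  [-0.5377 -0.2784 -0.1067]·P = -0.0050
Cramer: x(z) = 0.0047-0.0904z;  y(z) = 0.0088-0.2086z
sphere 1 gives Az²+Bz+C=0 with A=1.0517, B=0.0643, C=-0.0683;  B²−4AC=0.2913;  roots -0.2872, 0.2260;  negative root z = -0.2872
x = 0.0307, y = 0.0687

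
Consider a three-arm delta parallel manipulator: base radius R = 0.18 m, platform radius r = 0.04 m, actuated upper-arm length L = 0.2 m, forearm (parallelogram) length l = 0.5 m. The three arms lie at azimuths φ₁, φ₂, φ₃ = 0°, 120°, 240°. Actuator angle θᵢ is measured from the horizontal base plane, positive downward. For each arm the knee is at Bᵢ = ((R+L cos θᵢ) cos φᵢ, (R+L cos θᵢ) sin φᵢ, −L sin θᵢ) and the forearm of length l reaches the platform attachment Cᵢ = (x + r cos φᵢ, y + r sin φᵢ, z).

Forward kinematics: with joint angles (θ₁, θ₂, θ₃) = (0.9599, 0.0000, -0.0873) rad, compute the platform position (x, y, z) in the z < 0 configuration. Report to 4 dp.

(-0.1885, -0.0116, -0.3949)

arm 1 at φ=0.0°: (R−r)+L cos θ1 = 0.2547;  S1 = (0.2547, 0.0000, -0.1638)
φ2=120.0°: virtual centre (-0.1700, 0.2944, 0.0000), radius l
arm 3 at φ=240.0°: (R−r)+L cos θ3 = 0.3392;  S3 = (-0.1696, -0.2938, 0.0174)
|S₂|²−|S₁|² = 0.0239;  |S₃|²−|S₁|² = 0.0237
plane₁₂: -0.8494x+0.5889y+0.3277z = 0.0239
det = 0.9989;  x = -0.0280+0.4065z,  y = 0.0002+0.0299z
sphere 1 gives Az²+Bz+C=0 with A=1.1661, B=0.0978, C=-0.1432;  B²−4AC=0.6777;  roots -0.3949, 0.3110;  negative root z = -0.3949
x = -0.1885, y = -0.0116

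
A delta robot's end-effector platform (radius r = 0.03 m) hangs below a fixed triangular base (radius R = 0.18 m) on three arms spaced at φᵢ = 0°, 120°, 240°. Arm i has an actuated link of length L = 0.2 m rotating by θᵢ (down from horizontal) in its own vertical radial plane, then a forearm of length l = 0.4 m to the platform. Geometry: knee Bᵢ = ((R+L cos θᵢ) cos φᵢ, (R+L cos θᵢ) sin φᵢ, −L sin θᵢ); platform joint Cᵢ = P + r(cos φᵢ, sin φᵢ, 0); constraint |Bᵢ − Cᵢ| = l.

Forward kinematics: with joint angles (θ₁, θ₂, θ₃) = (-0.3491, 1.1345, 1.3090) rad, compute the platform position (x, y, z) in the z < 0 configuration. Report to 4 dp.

(0.2199, 0.0324, -0.3124)

arm 1 at φ=0.0°: ρ1 = 0.3379;  S1 = (0.3379, 0.0000, 0.0684)
S2 = (0.2345·cos120.0°, 0.2345·sin120.0°, -0.1813) = (-0.1173, 0.2031, -0.1813)
S3 = (0.2018·cos240.0°, 0.2018·sin240.0°, -0.1932) = (-0.1009, -0.1747, -0.1932)
|S₂|²−|S₁|² = -0.0310;  |S₃|²−|S₁|² = -0.0409
linear system: -0.9104x+0.4062y = -0.0310−-0.4994z; -0.8776x+-0.3495y = -0.0409−-0.5232z
det = 0.6746;  x = 0.0407+-0.5737z,  y = 0.0148+-0.0564z
sphere 1 gives Az²+Bz+C=0 with A=1.3323, B=0.2026, C=-0.0667;  B²−4AC=0.3967;  roots -0.3124, 0.1603;  negative root z = -0.3124
x = 0.2199, y = 0.0324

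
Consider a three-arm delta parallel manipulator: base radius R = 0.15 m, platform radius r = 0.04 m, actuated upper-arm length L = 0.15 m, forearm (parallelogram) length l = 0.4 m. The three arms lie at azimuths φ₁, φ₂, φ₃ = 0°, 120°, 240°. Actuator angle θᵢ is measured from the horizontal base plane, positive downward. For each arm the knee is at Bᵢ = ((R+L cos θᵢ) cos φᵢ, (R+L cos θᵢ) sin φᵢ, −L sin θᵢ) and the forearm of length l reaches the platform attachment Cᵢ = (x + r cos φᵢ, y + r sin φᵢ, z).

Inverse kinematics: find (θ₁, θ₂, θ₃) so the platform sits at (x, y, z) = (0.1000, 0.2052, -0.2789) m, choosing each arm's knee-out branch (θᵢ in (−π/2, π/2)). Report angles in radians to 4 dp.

θ₁ = -0.1748, θ₂ = -0.3488, θ₃ = 1.3089

φ1=0.0° → target in arm frame (0.1000, 0.2052)
  e−x'=0.0100;  (l²−L²−(e−x')²−y'²−z²)/2L = 0.0584
  √(A²+B²)=0.2791;  θ1 = -1.5350+1.3601 ≈ -0.1748
φ2=120.0° → target in arm frame (0.1277, -0.1892)
  A=-0.0177, B=-0.2789, C=(l²−L²−A²−y'²−z²)/(2L)=0.0787
  γ=atan2(-0.2789,-0.0177)=-1.6342;  ψ=arccos(0.2815)=1.2854;  θ2=γ+ψ≈-0.3488
rotate P by −φ3: (-0.2277, -0.0160, -0.2789)
  e−x'=0.3377;  (l²−L²−(e−x')²−y'²−z²)/2L = -0.1820
  θ3 = atan2(B,A) + arccos(C/0.4380) = 1.3089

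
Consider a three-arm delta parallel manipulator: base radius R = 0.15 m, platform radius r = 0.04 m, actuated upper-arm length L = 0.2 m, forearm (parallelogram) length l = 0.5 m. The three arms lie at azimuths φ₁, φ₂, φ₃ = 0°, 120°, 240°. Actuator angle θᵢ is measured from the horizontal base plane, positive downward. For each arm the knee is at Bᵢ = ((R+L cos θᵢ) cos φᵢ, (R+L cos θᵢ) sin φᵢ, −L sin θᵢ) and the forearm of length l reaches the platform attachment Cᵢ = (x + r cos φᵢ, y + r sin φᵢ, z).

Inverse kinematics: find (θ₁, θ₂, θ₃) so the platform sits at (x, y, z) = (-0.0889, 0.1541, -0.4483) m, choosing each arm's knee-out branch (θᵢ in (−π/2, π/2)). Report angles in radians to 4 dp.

φ1=0.0° → target in arm frame (-0.0889, 0.1541)
  e−x'=0.1989;  (l²−L²−(e−x')²−y'²−z²)/2L = -0.1357
  √(A²+B²)=0.4904;  θ1 = -1.1532+1.8511 ≈ 0.6979
φ2=120.0° → target in arm frame (0.1779, -0.0001)
  A=-0.0679, B=-0.4483, C=(l²−L²−A²−y'²−z²)/(2L)=0.0110
  θ2 = atan2(B,A) + arccos(C/0.4534) = -0.1747
φ3=240.0° → target in arm frame (-0.0890, -0.1540)
  e−x'=0.1990;  (l²−L²−(e−x')²−y'²−z²)/2L = -0.1358
  γ=atan2(-0.4483,0.1990)=-1.1530;  ψ=arccos(-0.2768)=1.8512;  θ3=γ+ψ≈0.6982

θ₁ = 0.6979, θ₂ = -0.1747, θ₃ = 0.6982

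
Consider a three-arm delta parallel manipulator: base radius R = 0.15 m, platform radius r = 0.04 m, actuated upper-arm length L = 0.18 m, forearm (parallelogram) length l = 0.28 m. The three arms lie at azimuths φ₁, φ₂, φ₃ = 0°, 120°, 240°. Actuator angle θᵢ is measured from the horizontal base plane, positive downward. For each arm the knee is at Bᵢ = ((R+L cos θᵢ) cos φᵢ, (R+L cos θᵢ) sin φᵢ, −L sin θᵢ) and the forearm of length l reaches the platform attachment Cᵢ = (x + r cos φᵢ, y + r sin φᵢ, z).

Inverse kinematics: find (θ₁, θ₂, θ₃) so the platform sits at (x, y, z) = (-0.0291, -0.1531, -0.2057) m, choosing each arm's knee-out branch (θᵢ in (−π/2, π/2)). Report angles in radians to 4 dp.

θ₁ = 1.0473, θ₂ = 1.3962, θ₃ = -0.1743

rotate P by −φ1: (-0.0291, -0.1531, -0.2057)
  e−x'=0.1391;  (l²−L²−(e−x')²−y'²−z²)/2L = -0.1086
  √(A²+B²)=0.2483;  θ1 = -0.9762+2.0235 ≈ 1.0473
rotate P by −φ2: (-0.1180, 0.1018, -0.2057)
  e−x'=0.2280;  (l²−L²−(e−x')²−y'²−z²)/2L = -0.1630
  γ=atan2(-0.2057,0.2280)=-0.7339;  ψ=arccos(-0.5306)=2.1302;  θ2=γ+ψ≈1.3962
arm 3 (φ=240.0°): x'=0.1471, y'=0.0513
  e−x'=-0.0371;  (l²−L²−(e−x')²−y'²−z²)/2L = -0.0009
  γ=atan2(-0.2057,-0.0371)=-1.7494;  ψ=arccos(-0.0044)=1.5752;  θ3=γ+ψ≈-0.1743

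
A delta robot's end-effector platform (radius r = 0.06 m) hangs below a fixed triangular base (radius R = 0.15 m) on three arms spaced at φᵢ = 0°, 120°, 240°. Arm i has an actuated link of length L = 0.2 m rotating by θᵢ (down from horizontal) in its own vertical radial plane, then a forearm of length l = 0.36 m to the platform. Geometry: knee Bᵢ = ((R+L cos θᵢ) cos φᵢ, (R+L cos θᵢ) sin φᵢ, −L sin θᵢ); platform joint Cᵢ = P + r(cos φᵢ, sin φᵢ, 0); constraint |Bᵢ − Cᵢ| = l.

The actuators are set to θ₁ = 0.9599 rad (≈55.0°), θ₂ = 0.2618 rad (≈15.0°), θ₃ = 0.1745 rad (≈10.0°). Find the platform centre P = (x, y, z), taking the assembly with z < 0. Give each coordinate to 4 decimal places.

O1 = (0.2047·cos0.0°, 0.2047·sin0.0°, -0.1638) = (0.2047, 0.0000, -0.1638)
φ2=120.0°: virtual centre (-0.1416, 0.2452, -0.0518), radius l
φ3=240.0°: virtual centre (-0.1435, -0.2485, -0.0347), radius l
|O₂|²−|O₁|² = 0.0141;  |O₃|²−|O₁|² = 0.0148
plane₁₂: -0.6926x+0.4905y+0.2241z = 0.0141
det = 0.6858;  x = -0.0208+0.3471z,  y = -0.0006+0.0332z
sphere 1 gives Az²+Bz+C=0 with A=1.1216, B=0.1710, C=-0.0519;  B²−4AC=0.2621;  roots -0.3045, 0.1520;  negative root z = -0.3045
x = -0.1265, y = -0.0107

(-0.1265, -0.0107, -0.3045)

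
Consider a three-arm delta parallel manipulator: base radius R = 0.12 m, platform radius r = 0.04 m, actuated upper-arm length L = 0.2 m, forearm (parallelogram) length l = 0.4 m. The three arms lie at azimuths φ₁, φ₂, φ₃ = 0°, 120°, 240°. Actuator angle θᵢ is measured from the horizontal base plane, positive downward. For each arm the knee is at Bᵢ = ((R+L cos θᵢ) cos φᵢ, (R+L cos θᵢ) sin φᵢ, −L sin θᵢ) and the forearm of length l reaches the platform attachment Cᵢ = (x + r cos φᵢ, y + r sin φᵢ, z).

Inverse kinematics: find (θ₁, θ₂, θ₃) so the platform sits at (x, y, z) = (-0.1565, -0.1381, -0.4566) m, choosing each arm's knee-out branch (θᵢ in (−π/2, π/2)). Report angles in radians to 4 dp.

θ₁ = 1.3967, θ₂ = 1.1349, θ₃ = 0.3493

φ1=0.0° → target in arm frame (-0.1565, -0.1381)
  A cos θ + B sin θ = C:  0.2365·cos θ + -0.4566·sin θ = -0.4087
  γ=atan2(-0.4566,0.2365)=-1.0929;  ψ=arccos(-0.7948)=2.4895;  θ1=γ+ψ≈1.3967
φ2=120.0° → target in arm frame (-0.0413, 0.2046)
  e−x'=0.1213;  (l²−L²−(e−x')²−y'²−z²)/2L = -0.3627
  √(A²+B²)=0.4724;  θ2 = -1.3110+2.4459 ≈ 1.1349
φ3=240.0° → target in arm frame (0.1978, -0.0665)
  A cos θ + B sin θ = C:  -0.1178·cos θ + -0.4566·sin θ = -0.2670
  √(A²+B²)=0.4716;  θ3 = -1.8234+2.1726 ≈ 0.3493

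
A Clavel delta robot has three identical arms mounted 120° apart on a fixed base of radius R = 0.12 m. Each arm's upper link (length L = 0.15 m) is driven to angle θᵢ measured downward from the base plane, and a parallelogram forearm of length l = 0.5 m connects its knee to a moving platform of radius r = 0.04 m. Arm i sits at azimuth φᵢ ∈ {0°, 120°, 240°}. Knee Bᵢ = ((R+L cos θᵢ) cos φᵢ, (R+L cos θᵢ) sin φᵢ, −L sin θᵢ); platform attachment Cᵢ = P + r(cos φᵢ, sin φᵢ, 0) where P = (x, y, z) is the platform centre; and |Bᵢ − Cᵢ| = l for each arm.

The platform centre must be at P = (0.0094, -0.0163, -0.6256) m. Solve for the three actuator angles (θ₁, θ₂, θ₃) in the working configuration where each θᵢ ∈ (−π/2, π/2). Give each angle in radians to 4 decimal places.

arm 1 (φ=0.0°): x'=0.0094, y'=-0.0163
  A cos θ + B sin θ = C:  0.0706·cos θ + -0.6256·sin θ = -0.5638
  γ=atan2(-0.6256,0.0706)=-1.4584;  ψ=arccos(-0.8955)=2.6802;  θ1=γ+ψ≈1.2218
arm 2 (φ=120.0°): x'=-0.0188, y'=0.0000
  e−x'=0.0988;  (l²−L²−(e−x')²−y'²−z²)/2L = -0.5788
  √(A²+B²)=0.6334;  θ2 = -1.4141+2.7235 ≈ 1.3094
rotate P by −φ3: (0.0094, 0.0163, -0.6256)
  A=0.0706, B=-0.6256, C=(l²−L²−A²−y'²−z²)/(2L)=-0.5637
  γ=atan2(-0.6256,0.0706)=-1.4584;  ψ=arccos(-0.8954)=2.6802;  θ3=γ+ψ≈1.2218

θ₁ = 1.2218, θ₂ = 1.3094, θ₃ = 1.2218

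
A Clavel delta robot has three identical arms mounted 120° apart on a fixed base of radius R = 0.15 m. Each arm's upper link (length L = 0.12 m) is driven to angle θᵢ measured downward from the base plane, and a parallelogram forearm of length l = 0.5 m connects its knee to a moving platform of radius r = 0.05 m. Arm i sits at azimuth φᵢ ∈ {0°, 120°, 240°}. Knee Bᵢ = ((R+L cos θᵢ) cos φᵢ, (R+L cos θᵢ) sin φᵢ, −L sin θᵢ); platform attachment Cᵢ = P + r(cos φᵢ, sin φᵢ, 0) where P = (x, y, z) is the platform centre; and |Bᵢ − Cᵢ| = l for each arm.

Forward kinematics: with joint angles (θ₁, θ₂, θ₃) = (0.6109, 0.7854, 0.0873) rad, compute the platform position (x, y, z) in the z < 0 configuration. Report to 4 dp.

(-0.0308, -0.1142, -0.4983)

arm 1 at φ=0.0°: e+L cos θ1 = 0.1983;  O1 = (0.1983, 0.0000, -0.0688)
O2 = (0.1849·cos120.0°, 0.1849·sin120.0°, -0.0849) = (-0.0924, 0.1601, -0.0849)
φ3=240.0°: virtual centre (-0.1098, -0.1901, -0.0105), radius l
eliminate P² terms by subtracting sphere 1 from 2 and 3
linear system: -0.5814x+0.3202y = -0.0027−-0.0320z; -0.6161x+-0.3803y = 0.0042−0.1167z
Cramer: x(z) = -0.0008+0.0602z;  y(z) = -0.0099+0.2094z
sphere 1 gives Az²+Bz+C=0 with A=1.0475, B=0.1096, C=-0.2055;  B²−4AC=0.8731;  roots -0.4983, 0.3937;  negative root z = -0.4983
x = -0.0308, y = -0.1142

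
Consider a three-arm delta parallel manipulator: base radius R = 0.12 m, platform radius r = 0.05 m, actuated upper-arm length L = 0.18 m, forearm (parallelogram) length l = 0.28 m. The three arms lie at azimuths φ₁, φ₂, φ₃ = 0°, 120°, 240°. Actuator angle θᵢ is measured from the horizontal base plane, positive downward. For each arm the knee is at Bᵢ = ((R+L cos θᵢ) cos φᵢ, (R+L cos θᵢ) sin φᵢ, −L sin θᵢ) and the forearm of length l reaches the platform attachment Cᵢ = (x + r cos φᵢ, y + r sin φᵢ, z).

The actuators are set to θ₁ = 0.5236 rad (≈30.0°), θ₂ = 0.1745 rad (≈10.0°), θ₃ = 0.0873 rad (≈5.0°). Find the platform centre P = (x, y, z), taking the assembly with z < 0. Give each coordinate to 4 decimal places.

φ1=0.0°: virtual centre (0.2259, 0.0000, -0.0900), radius l
O2 = (0.2473·cos120.0°, 0.2473·sin120.0°, -0.0313) = (-0.1236, 0.2141, -0.0313)
φ3=240.0°: virtual centre (-0.1247, -0.2159, -0.0157), radius l
eliminate P² terms by subtracting sphere 1 from 2 and 3
plane₁₂: -0.6990x+0.4283y+0.1175z = 0.0030
det = 0.6021;  x = -0.0045+0.1900z,  y = -0.0003+0.0357z
into |P−O₁|² = l²: 1.0374z² + 0.0925z + -0.0172 = 0;  Δ = 0.0801;  z = -0.1809 or 0.0918 → z<0 root = -0.1809
x = -0.0389, y = -0.0068

(-0.0389, -0.0068, -0.1809)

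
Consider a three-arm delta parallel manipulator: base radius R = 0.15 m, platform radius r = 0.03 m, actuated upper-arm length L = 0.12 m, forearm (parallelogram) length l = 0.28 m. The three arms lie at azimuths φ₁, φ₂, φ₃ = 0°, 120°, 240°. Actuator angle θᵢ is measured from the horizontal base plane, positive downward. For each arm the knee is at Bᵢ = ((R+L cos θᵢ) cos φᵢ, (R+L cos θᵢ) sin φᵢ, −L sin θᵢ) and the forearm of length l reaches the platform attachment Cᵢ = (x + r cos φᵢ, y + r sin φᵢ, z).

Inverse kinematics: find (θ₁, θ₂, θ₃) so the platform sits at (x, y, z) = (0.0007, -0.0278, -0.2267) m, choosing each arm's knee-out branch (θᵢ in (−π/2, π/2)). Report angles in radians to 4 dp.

φ1=0.0° → target in arm frame (0.0007, -0.0278)
  A=0.1193, B=-0.2267, C=(l²−L²−A²−y'²−z²)/(2L)=-0.0100
  θ1 = atan2(B,A) + arccos(C/0.2562) = 0.5234
rotate P by −φ2: (-0.0244, 0.0133, -0.2267)
  A=0.1444, B=-0.2267, C=(l²−L²−A²−y'²−z²)/(2L)=-0.0351
  √(A²+B²)=0.2688;  θ2 = -1.0036+1.7018 ≈ 0.6983
φ3=240.0° → target in arm frame (0.0237, 0.0145)
  A cos θ + B sin θ = C:  0.0963·cos θ + -0.2267·sin θ = 0.0130
  γ=atan2(-0.2267,0.0963)=-1.1692;  ψ=arccos(0.0529)=1.5179;  θ3=γ+ψ≈0.3487

θ₁ = 0.5234, θ₂ = 0.6983, θ₃ = 0.3487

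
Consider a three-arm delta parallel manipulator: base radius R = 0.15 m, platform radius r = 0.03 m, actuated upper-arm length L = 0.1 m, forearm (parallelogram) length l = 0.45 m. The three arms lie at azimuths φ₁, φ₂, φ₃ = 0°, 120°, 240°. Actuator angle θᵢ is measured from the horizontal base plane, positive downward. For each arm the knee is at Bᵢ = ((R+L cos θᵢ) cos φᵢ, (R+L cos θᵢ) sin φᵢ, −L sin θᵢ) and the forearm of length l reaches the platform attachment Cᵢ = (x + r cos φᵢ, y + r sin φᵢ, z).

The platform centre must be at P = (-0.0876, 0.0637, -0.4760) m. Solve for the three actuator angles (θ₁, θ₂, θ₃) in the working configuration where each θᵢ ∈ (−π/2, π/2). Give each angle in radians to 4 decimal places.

φ1=0.0° → target in arm frame (-0.0876, 0.0637)
  A=0.2076, B=-0.4760, C=(l²−L²−A²−y'²−z²)/(2L)=-0.4062
  γ=atan2(-0.4760,0.2076)=-1.1595;  ψ=arccos(-0.7821)=2.4689;  θ1=γ+ψ≈1.3093
rotate P by −φ2: (0.0990, 0.0440, -0.4760)
  A cos θ + B sin θ = C:  0.0210·cos θ + -0.4760·sin θ = -0.1823
  √(A²+B²)=0.4765;  θ2 = -1.5266+1.9634 ≈ 0.4367
φ3=240.0° → target in arm frame (-0.0114, -0.1077)
  A=0.1314, B=-0.4760, C=(l²−L²−A²−y'²−z²)/(2L)=-0.3147
  θ3 = atan2(B,A) + arccos(C/0.4938) = 0.9602

θ₁ = 1.3093, θ₂ = 0.4367, θ₃ = 0.9602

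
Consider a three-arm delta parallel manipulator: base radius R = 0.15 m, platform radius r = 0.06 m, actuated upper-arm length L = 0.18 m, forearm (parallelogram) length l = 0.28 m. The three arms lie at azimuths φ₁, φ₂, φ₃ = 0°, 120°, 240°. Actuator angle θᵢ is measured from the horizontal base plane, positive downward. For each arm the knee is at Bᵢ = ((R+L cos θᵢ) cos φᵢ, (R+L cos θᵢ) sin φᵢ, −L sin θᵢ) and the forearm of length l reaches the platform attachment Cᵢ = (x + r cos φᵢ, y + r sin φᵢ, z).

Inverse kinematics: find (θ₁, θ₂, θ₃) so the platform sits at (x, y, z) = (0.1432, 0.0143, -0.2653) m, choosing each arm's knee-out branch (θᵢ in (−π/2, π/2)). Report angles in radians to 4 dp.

θ₁ = 0.0874, θ₂ = 1.1344, θ₃ = 1.2216

φ1=0.0° → target in arm frame (0.1432, 0.0143)
  e−x'=-0.0532;  (l²−L²−(e−x')²−y'²−z²)/2L = -0.0762
  γ=atan2(-0.2653,-0.0532)=-1.7687;  ψ=arccos(-0.2815)=1.8561;  θ1=γ+ψ≈0.0874
φ2=120.0° → target in arm frame (-0.0592, -0.1312)
  A cos θ + B sin θ = C:  0.1492·cos θ + -0.2653·sin θ = -0.1774
  √(A²+B²)=0.3044;  θ2 = -1.0585+2.1929 ≈ 1.1344
φ3=240.0° → target in arm frame (-0.0840, 0.1169)
  e−x'=0.1740;  (l²−L²−(e−x')²−y'²−z²)/2L = -0.1898
  θ3 = atan2(B,A) + arccos(C/0.3173) = 1.2216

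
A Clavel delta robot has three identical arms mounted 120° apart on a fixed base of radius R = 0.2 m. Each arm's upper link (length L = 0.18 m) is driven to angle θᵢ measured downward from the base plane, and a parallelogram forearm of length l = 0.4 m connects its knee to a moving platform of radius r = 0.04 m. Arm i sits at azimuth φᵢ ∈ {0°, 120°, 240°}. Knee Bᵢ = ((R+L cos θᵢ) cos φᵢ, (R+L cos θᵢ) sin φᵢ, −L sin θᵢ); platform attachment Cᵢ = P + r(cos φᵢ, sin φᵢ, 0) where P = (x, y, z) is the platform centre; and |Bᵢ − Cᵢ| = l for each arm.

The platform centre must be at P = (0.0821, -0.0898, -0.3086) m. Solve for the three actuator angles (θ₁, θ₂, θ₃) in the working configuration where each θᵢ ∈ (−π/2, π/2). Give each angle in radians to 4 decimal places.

θ₁ = 0.0875, θ₂ = 1.0475, θ₃ = 0.3490

φ1=0.0° → target in arm frame (0.0821, -0.0898)
  e−x'=0.0779;  (l²−L²−(e−x')²−y'²−z²)/2L = 0.0506
  θ1 = atan2(B,A) + arccos(C/0.3183) = 0.0875
φ2=120.0° → target in arm frame (-0.1188, -0.0262)
  A cos θ + B sin θ = C:  0.2788·cos θ + -0.3086·sin θ = -0.1279
  γ=atan2(-0.3086,0.2788)=-0.8361;  ψ=arccos(-0.3076)=1.8835;  θ2=γ+ψ≈1.0475
rotate P by −φ3: (0.0367, 0.1160, -0.3086)
  e−x'=0.1233;  (l²−L²−(e−x')²−y'²−z²)/2L = 0.0103
  √(A²+B²)=0.3323;  θ3 = -1.1907+1.5398 ≈ 0.3490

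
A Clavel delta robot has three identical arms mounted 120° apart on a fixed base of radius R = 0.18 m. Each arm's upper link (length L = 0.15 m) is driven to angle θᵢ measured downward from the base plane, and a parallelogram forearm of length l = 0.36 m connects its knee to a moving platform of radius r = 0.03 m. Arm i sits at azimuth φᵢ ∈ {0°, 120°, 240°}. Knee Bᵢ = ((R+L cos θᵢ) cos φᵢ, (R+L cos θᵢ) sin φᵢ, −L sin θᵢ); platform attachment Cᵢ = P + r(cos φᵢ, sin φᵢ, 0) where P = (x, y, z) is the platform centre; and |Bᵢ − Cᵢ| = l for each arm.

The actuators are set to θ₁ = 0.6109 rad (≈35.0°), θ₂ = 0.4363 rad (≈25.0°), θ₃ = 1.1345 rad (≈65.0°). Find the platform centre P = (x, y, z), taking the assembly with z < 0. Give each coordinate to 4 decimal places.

(0.0268, 0.0837, -0.3352)

O1 = (0.2729·cos0.0°, 0.2729·sin0.0°, -0.0860) = (0.2729, 0.0000, -0.0860)
φ2=120.0°: virtual centre (-0.1430, 0.2476, -0.0634), radius l
φ3=240.0°: virtual centre (-0.1067, -0.1848, -0.1359), radius l
|O₂|²−|O₁|² = 0.0039;  |O₃|²−|O₁|² = -0.0178
plane₁₂: -0.8317x+0.4953y+0.0453z = 0.0039
det = 0.6834;  x = 0.0108+-0.0478z,  y = 0.0261+-0.1718z
sphere 1 gives Az²+Bz+C=0 with A=1.0318, B=0.1882, C=-0.0528;  B²−4AC=0.2535;  roots -0.3352, 0.1528;  negative root z = -0.3352
x = 0.0268, y = 0.0837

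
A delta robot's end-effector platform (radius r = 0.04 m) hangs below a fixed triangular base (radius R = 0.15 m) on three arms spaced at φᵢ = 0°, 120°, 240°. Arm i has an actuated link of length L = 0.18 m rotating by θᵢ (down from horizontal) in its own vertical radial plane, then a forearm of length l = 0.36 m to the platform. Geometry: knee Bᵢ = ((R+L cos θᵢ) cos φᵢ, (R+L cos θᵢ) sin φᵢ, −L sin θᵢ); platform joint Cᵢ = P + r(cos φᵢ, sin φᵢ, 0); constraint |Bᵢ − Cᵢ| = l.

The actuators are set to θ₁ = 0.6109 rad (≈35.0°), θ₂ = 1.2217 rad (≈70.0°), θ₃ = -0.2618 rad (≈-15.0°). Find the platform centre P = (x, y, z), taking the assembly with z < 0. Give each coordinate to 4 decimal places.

(0.0014, -0.1834, -0.2777)

φ1=0.0°: virtual centre (0.2574, 0.0000, -0.1032), radius l
arm 2 at φ=120.0°: (R−r)+L cos θ2 = 0.1716;  centre 2 = (-0.0858, 0.1486, -0.1691)
arm 3 at φ=240.0°: (R−r)+L cos θ3 = 0.2839;  centre 3 = (-0.1419, -0.2458, 0.0466)
|centre ₂|²−|centre ₁|² = -0.0189;  |centre ₃|²−|centre ₁|² = 0.0058
linear system: -0.6865x+0.2972y = -0.0189−-0.1318z; -0.7988x+-0.4917y = 0.0058−0.2997z
Cramer: x(z) = 0.0132+0.0422z;  y(z) = -0.0332+0.5410z
sphere 1 gives Az²+Bz+C=0 with A=1.2944, B=0.1500, C=-0.0582;  B²−4AC=0.3236;  roots -0.2777, 0.1618;  negative root z = -0.2777
x = 0.0014, y = -0.1834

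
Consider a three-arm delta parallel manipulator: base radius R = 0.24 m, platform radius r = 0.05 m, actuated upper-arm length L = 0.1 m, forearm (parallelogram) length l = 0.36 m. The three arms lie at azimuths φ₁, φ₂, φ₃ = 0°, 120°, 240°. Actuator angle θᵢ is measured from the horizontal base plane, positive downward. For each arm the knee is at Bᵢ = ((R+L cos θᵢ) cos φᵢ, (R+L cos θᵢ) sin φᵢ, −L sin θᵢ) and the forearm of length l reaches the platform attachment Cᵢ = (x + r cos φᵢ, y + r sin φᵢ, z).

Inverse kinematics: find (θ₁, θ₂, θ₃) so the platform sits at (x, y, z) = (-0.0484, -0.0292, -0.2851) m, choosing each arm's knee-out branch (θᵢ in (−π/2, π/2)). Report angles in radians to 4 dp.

θ₁ = 0.9601, θ₂ = 0.6107, θ₃ = 0.1736

arm 1 (φ=0.0°): x'=-0.0484, y'=-0.0292
  e−x'=0.2384;  (l²−L²−(e−x')²−y'²−z²)/2L = -0.0968
  γ=atan2(-0.2851,0.2384)=-0.8744;  ψ=arccos(-0.2606)=1.8344;  θ1=γ+ψ≈0.9601
rotate P by −φ2: (-0.0011, 0.0565, -0.2851)
  A=0.1911, B=-0.2851, C=(l²−L²−A²−y'²−z²)/(2L)=-0.0070
  √(A²+B²)=0.3432;  θ2 = -0.9803+1.5911 ≈ 0.6107
φ3=240.0° → target in arm frame (0.0495, -0.0273)
  e−x'=0.1405;  (l²−L²−(e−x')²−y'²−z²)/2L = 0.0891
  √(A²+B²)=0.3178;  θ3 = -1.1129+1.2865 ≈ 0.1736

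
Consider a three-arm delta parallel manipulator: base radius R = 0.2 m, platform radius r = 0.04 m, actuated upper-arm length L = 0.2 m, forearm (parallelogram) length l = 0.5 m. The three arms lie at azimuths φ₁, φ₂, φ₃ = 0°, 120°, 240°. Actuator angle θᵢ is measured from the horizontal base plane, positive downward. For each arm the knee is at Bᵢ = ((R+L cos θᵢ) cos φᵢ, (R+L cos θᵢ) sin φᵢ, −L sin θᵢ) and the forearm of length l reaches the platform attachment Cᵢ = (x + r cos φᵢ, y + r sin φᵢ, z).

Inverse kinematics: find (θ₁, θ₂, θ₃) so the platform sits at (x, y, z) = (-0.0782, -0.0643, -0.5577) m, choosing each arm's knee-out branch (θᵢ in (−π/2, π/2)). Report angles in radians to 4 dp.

rotate P by −φ1: (-0.0782, -0.0643, -0.5577)
  A cos θ + B sin θ = C:  0.2382·cos θ + -0.5577·sin θ = -0.4048
  θ1 = atan2(B,A) + arccos(C/0.6064) = 1.1344
arm 2 (φ=120.0°): x'=-0.0166, y'=0.0999
  e−x'=0.1766;  (l²−L²−(e−x')²−y'²−z²)/2L = -0.3555
  γ=atan2(-0.5577,0.1766)=-1.2642;  ψ=arccos(-0.6076)=2.2239;  θ2=γ+ψ≈0.9597
arm 3 (φ=240.0°): x'=0.0948, y'=-0.0356
  A cos θ + B sin θ = C:  0.0652·cos θ + -0.5577·sin θ = -0.2664
  θ3 = atan2(B,A) + arccos(C/0.5615) = 0.6107

θ₁ = 1.1344, θ₂ = 0.9597, θ₃ = 0.6107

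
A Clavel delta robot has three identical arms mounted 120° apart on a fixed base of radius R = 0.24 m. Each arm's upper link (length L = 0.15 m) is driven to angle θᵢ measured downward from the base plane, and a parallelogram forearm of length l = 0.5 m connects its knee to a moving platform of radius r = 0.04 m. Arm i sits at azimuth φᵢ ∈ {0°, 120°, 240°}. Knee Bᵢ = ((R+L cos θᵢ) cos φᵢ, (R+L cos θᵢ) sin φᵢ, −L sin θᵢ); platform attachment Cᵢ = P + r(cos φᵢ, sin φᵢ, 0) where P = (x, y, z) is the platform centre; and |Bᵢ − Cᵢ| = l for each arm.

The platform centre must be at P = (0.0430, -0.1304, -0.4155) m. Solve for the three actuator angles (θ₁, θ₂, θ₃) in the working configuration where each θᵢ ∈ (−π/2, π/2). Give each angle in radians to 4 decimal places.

arm 1 (φ=0.0°): x'=0.0430, y'=-0.1304
  e−x'=0.1570;  (l²−L²−(e−x')²−y'²−z²)/2L = 0.0440
  θ1 = atan2(B,A) + arccos(C/0.4442) = 0.2620
rotate P by −φ2: (-0.1344, 0.0280, -0.4155)
  A=0.3344, B=-0.4155, C=(l²−L²−A²−y'²−z²)/(2L)=-0.1926
  γ=atan2(-0.4155,0.3344)=-0.8931;  ψ=arccos(-0.3610)=1.9401;  θ2=γ+ψ≈1.0471
φ3=240.0° → target in arm frame (0.0914, 0.1024)
  e−x'=0.1086;  (l²−L²−(e−x')²−y'²−z²)/2L = 0.1086
  √(A²+B²)=0.4295;  θ3 = -1.3152+1.3152 ≈ -0.0001

θ₁ = 0.2620, θ₂ = 1.0471, θ₃ = -0.0001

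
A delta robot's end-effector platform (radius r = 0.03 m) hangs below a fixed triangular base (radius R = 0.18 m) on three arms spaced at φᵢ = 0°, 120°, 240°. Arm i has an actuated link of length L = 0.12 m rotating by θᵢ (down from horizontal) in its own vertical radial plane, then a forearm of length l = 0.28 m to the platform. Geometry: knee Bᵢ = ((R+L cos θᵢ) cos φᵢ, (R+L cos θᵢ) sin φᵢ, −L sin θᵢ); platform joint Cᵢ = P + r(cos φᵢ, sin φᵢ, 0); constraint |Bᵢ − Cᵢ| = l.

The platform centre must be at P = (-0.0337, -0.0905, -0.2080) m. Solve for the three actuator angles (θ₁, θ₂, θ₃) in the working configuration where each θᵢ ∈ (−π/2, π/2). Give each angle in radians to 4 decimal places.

θ₁ = 1.0474, θ₂ = 1.2217, θ₃ = -0.0879

φ1=0.0° → target in arm frame (-0.0337, -0.0905)
  A=0.1837, B=-0.2080, C=(l²−L²−A²−y'²−z²)/(2L)=-0.0883
  γ=atan2(-0.2080,0.1837)=-0.8474;  ψ=arccos(-0.3183)=1.8947;  θ1=γ+ψ≈1.0474
rotate P by −φ2: (-0.0615, 0.0744, -0.2080)
  A cos θ + B sin θ = C:  0.2115·cos θ + -0.2080·sin θ = -0.1231
  θ2 = atan2(B,A) + arccos(C/0.2967) = 1.2217
arm 3 (φ=240.0°): x'=0.0952, y'=0.0161
  A cos θ + B sin θ = C:  0.0548·cos θ + -0.2080·sin θ = 0.0728
  θ3 = atan2(B,A) + arccos(C/0.2151) = -0.0879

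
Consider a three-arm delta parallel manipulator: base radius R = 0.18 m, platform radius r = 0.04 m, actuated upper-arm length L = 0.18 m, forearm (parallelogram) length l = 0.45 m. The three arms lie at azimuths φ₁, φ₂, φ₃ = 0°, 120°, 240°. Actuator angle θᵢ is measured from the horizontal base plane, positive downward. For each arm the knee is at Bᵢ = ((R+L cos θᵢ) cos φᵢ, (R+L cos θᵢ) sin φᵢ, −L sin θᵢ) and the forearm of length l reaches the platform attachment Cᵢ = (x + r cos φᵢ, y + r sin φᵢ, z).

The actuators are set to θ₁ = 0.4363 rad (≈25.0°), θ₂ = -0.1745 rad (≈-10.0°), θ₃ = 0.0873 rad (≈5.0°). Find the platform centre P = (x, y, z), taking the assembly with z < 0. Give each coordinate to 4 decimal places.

(-0.0651, 0.0280, -0.3332)

φ1=0.0°: virtual centre (0.3031, 0.0000, -0.0761), radius l
φ2=120.0°: virtual centre (-0.1586, 0.2748, 0.0313), radius l
φ3=240.0°: virtual centre (-0.1597, -0.2765, -0.0157), radius l
|S₂|²−|S₁|² = 0.0040;  |S₃|²−|S₁|² = 0.0045
linear system: -0.9235x+0.5495y = 0.0040−0.2146z; -0.9256x+-0.5531y = 0.0045−0.1207z
det = 1.0194;  x = -0.0046+0.1815z,  y = -0.0005+-0.0855z
sphere 1 gives Az²+Bz+C=0 with A=1.0403, B=0.0405, C=-0.1020;  B²−4AC=0.4261;  roots -0.3332, 0.2943;  negative root z = -0.3332
x = -0.0651, y = 0.0280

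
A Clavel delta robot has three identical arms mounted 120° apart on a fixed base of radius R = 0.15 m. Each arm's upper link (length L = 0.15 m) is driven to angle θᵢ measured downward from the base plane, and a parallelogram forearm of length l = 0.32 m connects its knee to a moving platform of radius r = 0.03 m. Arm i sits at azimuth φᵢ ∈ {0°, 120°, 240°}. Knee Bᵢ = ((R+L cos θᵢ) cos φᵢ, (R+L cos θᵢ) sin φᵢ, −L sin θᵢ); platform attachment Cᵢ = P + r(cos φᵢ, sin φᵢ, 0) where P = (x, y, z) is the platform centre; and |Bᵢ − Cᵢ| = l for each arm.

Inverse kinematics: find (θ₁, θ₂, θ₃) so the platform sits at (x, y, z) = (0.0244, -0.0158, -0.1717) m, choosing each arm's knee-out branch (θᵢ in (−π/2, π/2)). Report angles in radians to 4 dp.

arm 1 (φ=0.0°): x'=0.0244, y'=-0.0158
  e−x'=0.0956;  (l²−L²−(e−x')²−y'²−z²)/2L = 0.1368
  √(A²+B²)=0.1965;  θ1 = -1.0628+0.8011 ≈ -0.2617
φ2=120.0° → target in arm frame (-0.0259, -0.0132)
  A=0.1459, B=-0.1717, C=(l²−L²−A²−y'²−z²)/(2L)=0.0965
  γ=atan2(-0.1717,0.1459)=-0.8665;  ψ=arccos(0.4285)=1.1280;  θ2=γ+ψ≈0.2615
φ3=240.0° → target in arm frame (0.0015, 0.0290)
  e−x'=0.1185;  (l²−L²−(e−x')²−y'²−z²)/2L = 0.1184
  √(A²+B²)=0.2086;  θ3 = -0.9666+0.9671 ≈ 0.0005

θ₁ = -0.2617, θ₂ = 0.2615, θ₃ = 0.0005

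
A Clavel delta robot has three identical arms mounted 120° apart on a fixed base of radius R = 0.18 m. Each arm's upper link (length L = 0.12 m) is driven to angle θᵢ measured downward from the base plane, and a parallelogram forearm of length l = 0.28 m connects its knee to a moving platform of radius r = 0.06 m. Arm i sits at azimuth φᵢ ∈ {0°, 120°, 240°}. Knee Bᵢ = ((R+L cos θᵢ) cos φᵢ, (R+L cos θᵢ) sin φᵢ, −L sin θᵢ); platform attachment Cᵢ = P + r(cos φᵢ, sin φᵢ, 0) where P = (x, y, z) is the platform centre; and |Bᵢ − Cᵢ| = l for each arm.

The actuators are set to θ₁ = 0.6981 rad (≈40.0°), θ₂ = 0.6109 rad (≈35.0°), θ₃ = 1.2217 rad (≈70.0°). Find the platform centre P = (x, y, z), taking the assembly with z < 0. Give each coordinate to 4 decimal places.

(0.0259, 0.0603, -0.2776)

arm 1 at φ=0.0°: (R−r)+L cos θ1 = 0.2119;  centre 1 = (0.2119, 0.0000, -0.0771)
φ2=120.0°: virtual centre (-0.1091, 0.1890, -0.0688), radius l
centre 3 = (0.1610·cos240.0°, 0.1610·sin240.0°, -0.1128) = (-0.0805, -0.1395, -0.1128)
eliminate P² terms by subtracting sphere 1 from 2 and 3
plane₁₂: -0.6422x+0.3781y+0.0166z = 0.0015
Cramer: x(z) = 0.0105-0.0557z;  y(z) = 0.0218-0.1386z
into |P−centre ₁|² = l²: 1.0223z² + 0.1707z + -0.0314 = 0;  Δ = 0.1575;  z = -0.2776 or 0.1106 → z<0 root = -0.2776
x = 0.0259, y = 0.0603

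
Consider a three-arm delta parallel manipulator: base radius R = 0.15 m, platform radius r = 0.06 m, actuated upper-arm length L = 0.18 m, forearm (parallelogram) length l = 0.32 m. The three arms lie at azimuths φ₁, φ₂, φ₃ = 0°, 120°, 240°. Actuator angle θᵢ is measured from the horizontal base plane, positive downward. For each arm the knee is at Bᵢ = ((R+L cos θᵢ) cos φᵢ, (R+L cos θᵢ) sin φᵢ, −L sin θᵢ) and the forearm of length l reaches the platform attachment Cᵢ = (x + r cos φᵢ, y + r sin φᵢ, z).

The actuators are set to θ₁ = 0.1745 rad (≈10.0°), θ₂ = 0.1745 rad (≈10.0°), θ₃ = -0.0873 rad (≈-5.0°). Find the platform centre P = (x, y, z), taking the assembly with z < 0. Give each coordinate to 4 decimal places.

(-0.0112, -0.0193, -0.1878)

φ1=0.0°: virtual centre (0.2673, 0.0000, -0.0313), radius l
arm 2 at φ=120.0°: ρ2 = 0.2673;  S2 = (-0.1336, 0.2315, -0.0313)
arm 3 at φ=240.0°: ρ3 = 0.2693;  S3 = (-0.1347, -0.2332, 0.0157)
eliminate P² terms by subtracting sphere 1 from 2 and 3
[-0.8018 0.4629 0.0000]·P = 0.0000;  [-0.8038 -0.4665 0.0939]·P = 0.0004
Cramer: x(z) = -0.0002+0.0583z;  y(z) = -0.0004+0.1009z
sphere 1 gives Az²+Bz+C=0 with A=1.0136, B=0.0313, C=-0.0299;  B²−4AC=0.1221;  roots -0.1878, 0.1569;  negative root z = -0.1878
x = -0.0112, y = -0.0193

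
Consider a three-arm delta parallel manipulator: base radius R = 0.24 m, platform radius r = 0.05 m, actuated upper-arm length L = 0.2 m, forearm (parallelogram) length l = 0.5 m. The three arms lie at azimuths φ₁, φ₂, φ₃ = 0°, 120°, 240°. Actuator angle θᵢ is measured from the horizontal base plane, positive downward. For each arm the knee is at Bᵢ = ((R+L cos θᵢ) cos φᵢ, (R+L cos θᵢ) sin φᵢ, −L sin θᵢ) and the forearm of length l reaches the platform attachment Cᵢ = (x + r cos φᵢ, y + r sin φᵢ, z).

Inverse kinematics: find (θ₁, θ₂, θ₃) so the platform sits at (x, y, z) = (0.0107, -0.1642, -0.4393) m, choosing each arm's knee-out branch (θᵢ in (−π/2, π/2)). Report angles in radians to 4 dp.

θ₁ = 0.6112, θ₂ = 1.1346, θ₃ = 0.0874

φ1=0.0° → target in arm frame (0.0107, -0.1642)
  e−x'=0.1793;  (l²−L²−(e−x')²−y'²−z²)/2L = -0.1052
  γ=atan2(-0.4393,0.1793)=-1.1833;  ψ=arccos(-0.2218)=1.7944;  θ1=γ+ψ≈0.6112
φ2=120.0° → target in arm frame (-0.1476, 0.0728)
  A=0.3376, B=-0.4393, C=(l²−L²−A²−y'²−z²)/(2L)=-0.2556
  √(A²+B²)=0.5540;  θ2 = -0.9156+2.0503 ≈ 1.1346
arm 3 (φ=240.0°): x'=0.1369, y'=0.0914
  A cos θ + B sin θ = C:  0.0531·cos θ + -0.4393·sin θ = 0.0146
  θ3 = atan2(B,A) + arccos(C/0.4425) = 0.0874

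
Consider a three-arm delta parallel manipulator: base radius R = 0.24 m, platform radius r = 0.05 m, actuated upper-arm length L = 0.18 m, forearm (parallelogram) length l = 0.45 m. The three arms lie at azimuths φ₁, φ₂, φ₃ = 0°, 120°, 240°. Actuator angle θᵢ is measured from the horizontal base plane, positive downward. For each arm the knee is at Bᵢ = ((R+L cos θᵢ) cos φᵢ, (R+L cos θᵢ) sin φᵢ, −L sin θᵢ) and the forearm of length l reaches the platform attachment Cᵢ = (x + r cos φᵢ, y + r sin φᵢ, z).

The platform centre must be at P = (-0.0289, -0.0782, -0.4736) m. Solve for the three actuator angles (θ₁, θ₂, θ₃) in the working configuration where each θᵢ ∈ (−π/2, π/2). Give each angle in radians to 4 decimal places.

θ₁ = 1.0471, θ₂ = 1.1343, θ₃ = 0.6110

φ1=0.0° → target in arm frame (-0.0289, -0.0782)
  A=0.2189, B=-0.4736, C=(l²−L²−A²−y'²−z²)/(2L)=-0.3006
  θ1 = atan2(B,A) + arccos(C/0.5217) = 1.0471
rotate P by −φ2: (-0.0533, 0.0641, -0.4736)
  A=0.2433, B=-0.4736, C=(l²−L²−A²−y'²−z²)/(2L)=-0.3264
  γ=atan2(-0.4736,0.2433)=-1.0963;  ψ=arccos(-0.6130)=2.2306;  θ2=γ+ψ≈1.1343
φ3=240.0° → target in arm frame (0.0822, 0.0141)
  A=0.1078, B=-0.4736, C=(l²−L²−A²−y'²−z²)/(2L)=-0.1834
  γ=atan2(-0.4736,0.1078)=-1.3469;  ψ=arccos(-0.3776)=1.9580;  θ3=γ+ψ≈0.6110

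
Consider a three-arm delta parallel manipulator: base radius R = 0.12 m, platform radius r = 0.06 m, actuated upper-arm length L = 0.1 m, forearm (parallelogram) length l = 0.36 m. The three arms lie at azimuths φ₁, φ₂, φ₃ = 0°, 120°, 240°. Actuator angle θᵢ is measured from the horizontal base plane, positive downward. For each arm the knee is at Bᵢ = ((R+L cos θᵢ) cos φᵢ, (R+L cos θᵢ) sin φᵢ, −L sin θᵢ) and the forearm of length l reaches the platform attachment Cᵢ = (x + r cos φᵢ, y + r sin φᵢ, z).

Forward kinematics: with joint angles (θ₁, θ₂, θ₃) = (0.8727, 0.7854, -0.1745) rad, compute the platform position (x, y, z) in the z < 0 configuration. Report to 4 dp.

(-0.0857, -0.1223, -0.3423)

arm 1 at φ=0.0°: ρ1 = 0.1243;  S1 = (0.1243, 0.0000, -0.0766)
φ2=120.0°: virtual centre (-0.0654, 0.1132, -0.0707), radius l
φ3=240.0°: virtual centre (-0.0792, -0.1372, 0.0174), radius l
|S₂|²−|S₁|² = 0.0008;  |S₃|²−|S₁|² = 0.0041
[-0.3793 0.2264 0.0118]·P = 0.0008;  [-0.4070 -0.2745 0.1879]·P = 0.0041
det = 0.1963;  x = -0.0058+0.2333z,  y = -0.0063+0.3387z
sphere 1 gives Az²+Bz+C=0 with A=1.1692, B=0.0882, C=-0.1068;  B²−4AC=0.5071;  roots -0.3423, 0.2668;  negative root z = -0.3423
x = -0.0857, y = -0.1223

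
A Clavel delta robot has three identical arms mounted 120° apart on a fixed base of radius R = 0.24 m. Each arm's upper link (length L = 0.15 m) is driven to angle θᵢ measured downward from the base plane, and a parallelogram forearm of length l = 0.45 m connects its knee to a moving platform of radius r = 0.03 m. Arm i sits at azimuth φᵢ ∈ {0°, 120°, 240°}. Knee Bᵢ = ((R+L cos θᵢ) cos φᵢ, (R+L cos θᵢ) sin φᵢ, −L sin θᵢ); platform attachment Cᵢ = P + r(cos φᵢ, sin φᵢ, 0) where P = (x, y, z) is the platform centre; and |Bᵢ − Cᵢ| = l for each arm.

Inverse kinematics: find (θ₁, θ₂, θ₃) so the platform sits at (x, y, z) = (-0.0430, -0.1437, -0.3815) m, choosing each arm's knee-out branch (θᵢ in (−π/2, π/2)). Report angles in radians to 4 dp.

arm 1 (φ=0.0°): x'=-0.0430, y'=-0.1437
  e−x'=0.2530;  (l²−L²−(e−x')²−y'²−z²)/2L = -0.1673
  γ=atan2(-0.3815,0.2530)=-0.9852;  ψ=arccos(-0.3655)=1.9450;  θ1=γ+ψ≈0.9598
φ2=120.0° → target in arm frame (-0.1029, 0.1091)
  A=0.3129, B=-0.3815, C=(l²−L²−A²−y'²−z²)/(2L)=-0.2513
  √(A²+B²)=0.4934;  θ2 = -0.8838+2.1051 ≈ 1.2213
rotate P by −φ3: (0.1459, 0.0346, -0.3815)
  e−x'=0.0641;  (l²−L²−(e−x')²−y'²−z²)/2L = 0.0972
  θ3 = atan2(B,A) + arccos(C/0.3868) = -0.0876

θ₁ = 0.9598, θ₂ = 1.2213, θ₃ = -0.0876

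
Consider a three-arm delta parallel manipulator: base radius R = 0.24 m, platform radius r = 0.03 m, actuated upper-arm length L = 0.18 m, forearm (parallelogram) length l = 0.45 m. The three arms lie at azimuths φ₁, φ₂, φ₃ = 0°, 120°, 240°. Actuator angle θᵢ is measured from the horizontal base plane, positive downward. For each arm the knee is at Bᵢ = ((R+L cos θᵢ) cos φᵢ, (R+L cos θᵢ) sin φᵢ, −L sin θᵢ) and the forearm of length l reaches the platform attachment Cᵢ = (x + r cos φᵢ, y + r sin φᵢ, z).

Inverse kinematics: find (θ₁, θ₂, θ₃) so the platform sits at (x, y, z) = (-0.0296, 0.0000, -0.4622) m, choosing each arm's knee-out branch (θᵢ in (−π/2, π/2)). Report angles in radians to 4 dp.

θ₁ = 1.0470, θ₂ = 0.8726, θ₃ = 0.8726

arm 1 (φ=0.0°): x'=-0.0296, y'=0.0000
  A=0.2396, B=-0.4622, C=(l²−L²−A²−y'²−z²)/(2L)=-0.2804
  γ=atan2(-0.4622,0.2396)=-1.0925;  ψ=arccos(-0.5386)=2.1395;  θ1=γ+ψ≈1.0470
arm 2 (φ=120.0°): x'=0.0148, y'=0.0256
  A=0.1952, B=-0.4622, C=(l²−L²−A²−y'²−z²)/(2L)=-0.2286
  θ2 = atan2(B,A) + arccos(C/0.5017) = 0.8726
rotate P by −φ3: (0.0148, -0.0256, -0.4622)
  e−x'=0.1952;  (l²−L²−(e−x')²−y'²−z²)/2L = -0.2286
  θ3 = atan2(B,A) + arccos(C/0.5017) = 0.8726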